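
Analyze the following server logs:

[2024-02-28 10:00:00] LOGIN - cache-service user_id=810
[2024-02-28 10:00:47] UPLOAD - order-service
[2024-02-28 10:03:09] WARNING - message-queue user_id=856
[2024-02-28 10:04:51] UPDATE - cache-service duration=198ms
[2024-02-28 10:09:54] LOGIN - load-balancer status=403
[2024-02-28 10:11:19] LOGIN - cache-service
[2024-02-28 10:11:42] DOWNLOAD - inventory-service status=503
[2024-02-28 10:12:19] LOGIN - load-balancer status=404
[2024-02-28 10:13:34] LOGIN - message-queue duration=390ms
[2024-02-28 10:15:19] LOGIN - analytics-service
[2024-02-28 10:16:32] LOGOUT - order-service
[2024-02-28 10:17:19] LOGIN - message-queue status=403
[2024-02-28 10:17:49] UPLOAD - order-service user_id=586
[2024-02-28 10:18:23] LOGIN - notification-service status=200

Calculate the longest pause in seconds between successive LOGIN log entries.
594

To find the longest gap:

1. Extract all LOGIN events in chronological order
2. Calculate time differences between consecutive events
3. Find the maximum difference
4. Longest gap: 594 seconds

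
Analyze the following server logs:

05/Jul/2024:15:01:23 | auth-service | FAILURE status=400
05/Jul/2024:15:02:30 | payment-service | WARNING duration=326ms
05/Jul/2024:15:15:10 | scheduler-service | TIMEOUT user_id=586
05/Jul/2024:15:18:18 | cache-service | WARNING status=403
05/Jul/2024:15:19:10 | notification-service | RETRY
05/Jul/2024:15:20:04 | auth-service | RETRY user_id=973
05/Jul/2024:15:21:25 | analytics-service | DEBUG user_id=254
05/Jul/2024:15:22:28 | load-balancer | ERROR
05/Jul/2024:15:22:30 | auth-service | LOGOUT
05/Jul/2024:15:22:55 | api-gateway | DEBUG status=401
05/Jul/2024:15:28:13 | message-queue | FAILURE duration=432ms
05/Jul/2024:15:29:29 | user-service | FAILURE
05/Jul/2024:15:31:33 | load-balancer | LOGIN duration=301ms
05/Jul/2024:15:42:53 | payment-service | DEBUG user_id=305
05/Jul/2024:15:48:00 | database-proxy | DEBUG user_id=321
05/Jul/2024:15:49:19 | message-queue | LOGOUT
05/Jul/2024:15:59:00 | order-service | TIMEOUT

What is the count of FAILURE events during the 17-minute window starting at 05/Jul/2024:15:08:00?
0

To count events in the time window:

1. Window boundaries: 05/Jul/2024:15:08:00 to 05/Jul/2024:15:25:00
2. Filter for FAILURE events within this window
3. Count matching events: 0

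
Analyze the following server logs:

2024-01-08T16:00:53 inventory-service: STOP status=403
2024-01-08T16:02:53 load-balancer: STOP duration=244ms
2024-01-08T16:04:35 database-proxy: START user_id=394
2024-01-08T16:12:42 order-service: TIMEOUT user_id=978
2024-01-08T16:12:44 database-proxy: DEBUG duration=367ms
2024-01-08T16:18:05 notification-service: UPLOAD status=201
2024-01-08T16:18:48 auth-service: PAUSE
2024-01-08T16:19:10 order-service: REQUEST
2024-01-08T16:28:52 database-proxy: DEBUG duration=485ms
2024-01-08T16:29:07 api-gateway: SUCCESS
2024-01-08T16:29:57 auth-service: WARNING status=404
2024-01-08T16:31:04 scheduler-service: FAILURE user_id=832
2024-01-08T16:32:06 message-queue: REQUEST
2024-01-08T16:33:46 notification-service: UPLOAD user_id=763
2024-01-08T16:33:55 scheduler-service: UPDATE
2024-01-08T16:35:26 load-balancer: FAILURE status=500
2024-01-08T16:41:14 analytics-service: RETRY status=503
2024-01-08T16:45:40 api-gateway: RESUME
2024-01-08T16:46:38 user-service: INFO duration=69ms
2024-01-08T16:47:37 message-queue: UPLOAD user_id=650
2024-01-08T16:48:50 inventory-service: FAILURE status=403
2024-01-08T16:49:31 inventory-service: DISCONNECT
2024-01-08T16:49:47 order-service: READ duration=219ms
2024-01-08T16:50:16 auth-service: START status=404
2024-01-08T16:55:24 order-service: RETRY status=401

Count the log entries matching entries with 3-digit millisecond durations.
4

To find matching entries:

1. Pattern to match: entries with 3-digit millisecond durations
2. Scan each log entry for the pattern
3. Count matches: 4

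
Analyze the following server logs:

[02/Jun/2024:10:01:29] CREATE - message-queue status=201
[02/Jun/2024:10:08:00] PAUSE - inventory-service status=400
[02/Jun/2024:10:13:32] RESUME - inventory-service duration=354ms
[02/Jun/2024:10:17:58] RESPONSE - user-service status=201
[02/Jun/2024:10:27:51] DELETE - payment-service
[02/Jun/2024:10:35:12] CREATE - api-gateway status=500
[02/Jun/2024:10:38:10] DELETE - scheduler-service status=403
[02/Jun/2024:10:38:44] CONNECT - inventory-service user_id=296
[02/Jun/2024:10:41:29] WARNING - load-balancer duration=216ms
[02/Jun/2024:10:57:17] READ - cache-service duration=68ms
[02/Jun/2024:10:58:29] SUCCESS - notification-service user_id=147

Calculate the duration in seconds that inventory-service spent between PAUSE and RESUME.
332

To calculate state duration:

1. Find PAUSE event for inventory-service: 02/Jun/2024:10:08:00
2. Find RESUME event for inventory-service: 02/Jun/2024:10:13:32
3. Calculate duration: 02/Jun/2024:10:13:32 - 02/Jun/2024:10:08:00 = 332 seconds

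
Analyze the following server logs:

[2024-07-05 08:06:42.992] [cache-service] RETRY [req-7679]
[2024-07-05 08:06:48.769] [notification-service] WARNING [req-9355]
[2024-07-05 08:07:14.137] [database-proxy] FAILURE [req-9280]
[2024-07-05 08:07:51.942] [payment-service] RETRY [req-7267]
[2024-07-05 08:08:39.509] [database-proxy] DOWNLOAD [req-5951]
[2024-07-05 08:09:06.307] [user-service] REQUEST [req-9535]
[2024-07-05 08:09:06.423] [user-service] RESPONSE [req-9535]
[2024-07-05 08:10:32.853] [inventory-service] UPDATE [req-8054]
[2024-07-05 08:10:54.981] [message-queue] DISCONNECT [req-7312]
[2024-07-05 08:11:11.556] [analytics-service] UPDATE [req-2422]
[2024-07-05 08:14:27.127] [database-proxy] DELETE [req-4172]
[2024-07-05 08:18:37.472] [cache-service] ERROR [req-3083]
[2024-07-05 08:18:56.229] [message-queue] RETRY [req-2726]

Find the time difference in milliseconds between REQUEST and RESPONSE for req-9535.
116

To calculate latency:

1. Find REQUEST with id req-9535: 2024-07-05 08:09:06.307
2. Find RESPONSE with id req-9535: 2024-07-05 08:09:06.423
3. Latency: 2024-07-05 08:09:06.423 - 2024-07-05 08:09:06.307 = 116ms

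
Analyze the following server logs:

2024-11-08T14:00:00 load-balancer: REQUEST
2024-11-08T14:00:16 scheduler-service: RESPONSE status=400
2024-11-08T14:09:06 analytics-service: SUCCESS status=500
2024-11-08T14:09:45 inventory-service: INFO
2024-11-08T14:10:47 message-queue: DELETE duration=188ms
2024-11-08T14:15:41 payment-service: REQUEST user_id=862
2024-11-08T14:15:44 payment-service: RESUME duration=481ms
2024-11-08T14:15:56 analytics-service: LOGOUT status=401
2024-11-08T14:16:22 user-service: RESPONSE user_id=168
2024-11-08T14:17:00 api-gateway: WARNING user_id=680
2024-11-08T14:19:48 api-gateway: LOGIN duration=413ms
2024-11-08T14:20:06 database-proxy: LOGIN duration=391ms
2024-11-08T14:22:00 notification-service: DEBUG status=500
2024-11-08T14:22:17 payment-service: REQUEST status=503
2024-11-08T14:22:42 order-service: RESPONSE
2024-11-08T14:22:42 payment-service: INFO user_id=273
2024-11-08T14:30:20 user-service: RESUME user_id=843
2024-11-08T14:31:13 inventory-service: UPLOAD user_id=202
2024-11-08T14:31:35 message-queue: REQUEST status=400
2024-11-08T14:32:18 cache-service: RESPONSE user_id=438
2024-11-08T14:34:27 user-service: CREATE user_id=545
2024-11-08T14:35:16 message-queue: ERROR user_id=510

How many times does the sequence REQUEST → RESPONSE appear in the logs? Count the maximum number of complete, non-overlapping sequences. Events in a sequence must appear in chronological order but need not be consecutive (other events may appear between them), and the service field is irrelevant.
4

To count sequences:

1. Look for pattern: REQUEST → RESPONSE
2. Greedily scan the log in chronological order, matching each sequence element in turn (ignoring service)
3. Each time the full pattern completes, increment the count and restart matching from the next event
4. Complete non-overlapping sequences found: 4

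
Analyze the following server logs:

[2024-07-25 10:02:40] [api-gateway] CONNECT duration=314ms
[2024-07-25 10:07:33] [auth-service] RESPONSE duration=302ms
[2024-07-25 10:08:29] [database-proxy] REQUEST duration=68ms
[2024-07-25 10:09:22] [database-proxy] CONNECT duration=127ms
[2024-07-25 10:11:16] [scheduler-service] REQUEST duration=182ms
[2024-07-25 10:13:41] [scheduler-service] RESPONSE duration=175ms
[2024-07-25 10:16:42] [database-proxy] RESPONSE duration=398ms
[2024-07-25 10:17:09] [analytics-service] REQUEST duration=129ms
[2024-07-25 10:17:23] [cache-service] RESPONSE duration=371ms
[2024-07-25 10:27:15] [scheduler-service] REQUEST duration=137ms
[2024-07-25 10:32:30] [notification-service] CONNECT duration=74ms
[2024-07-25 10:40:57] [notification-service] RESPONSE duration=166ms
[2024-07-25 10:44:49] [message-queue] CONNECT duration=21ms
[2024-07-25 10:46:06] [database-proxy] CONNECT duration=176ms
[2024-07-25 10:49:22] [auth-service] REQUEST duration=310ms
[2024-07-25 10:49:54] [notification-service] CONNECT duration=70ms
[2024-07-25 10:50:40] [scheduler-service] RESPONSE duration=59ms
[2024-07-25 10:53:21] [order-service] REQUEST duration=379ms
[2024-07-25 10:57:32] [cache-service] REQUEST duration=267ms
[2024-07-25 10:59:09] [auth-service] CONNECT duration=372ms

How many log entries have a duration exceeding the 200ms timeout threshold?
8

To count timeouts:

1. Threshold: 200ms
2. Extract duration from each log entry
3. Count entries where duration > 200
4. Timeout count: 8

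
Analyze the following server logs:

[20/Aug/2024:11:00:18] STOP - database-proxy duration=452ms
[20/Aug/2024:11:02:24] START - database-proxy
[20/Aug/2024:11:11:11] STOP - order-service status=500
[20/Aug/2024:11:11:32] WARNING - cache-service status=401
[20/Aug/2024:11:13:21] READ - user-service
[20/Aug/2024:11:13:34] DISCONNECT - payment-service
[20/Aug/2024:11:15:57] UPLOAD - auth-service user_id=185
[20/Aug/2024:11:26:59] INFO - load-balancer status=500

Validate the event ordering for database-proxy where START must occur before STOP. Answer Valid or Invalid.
Invalid

To validate ordering:

1. Required order: START → STOP
2. Rule: START must occur before STOP
3. Check actual order of events for database-proxy
4. Result: Invalid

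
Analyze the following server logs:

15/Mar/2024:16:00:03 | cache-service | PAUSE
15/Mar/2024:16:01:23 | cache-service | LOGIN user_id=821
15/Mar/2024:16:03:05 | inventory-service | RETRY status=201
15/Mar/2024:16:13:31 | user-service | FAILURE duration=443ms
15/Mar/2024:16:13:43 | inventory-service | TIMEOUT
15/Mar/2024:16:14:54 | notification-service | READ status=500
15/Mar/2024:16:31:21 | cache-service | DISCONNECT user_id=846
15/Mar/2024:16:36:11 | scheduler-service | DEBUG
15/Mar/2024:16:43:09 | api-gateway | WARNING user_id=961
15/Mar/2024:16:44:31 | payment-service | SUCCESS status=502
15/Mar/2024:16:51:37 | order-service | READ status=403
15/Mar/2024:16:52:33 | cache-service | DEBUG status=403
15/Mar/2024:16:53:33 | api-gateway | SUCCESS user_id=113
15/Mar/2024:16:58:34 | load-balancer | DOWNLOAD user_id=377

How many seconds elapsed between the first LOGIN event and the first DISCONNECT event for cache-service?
1798

To find the time between events:

1. Locate the first LOGIN event for cache-service: 15/Mar/2024:16:01:23
2. Locate the first DISCONNECT event for cache-service: 15/Mar/2024:16:31:21
3. Calculate the difference: 15/Mar/2024:16:31:21 - 15/Mar/2024:16:01:23 = 1798 seconds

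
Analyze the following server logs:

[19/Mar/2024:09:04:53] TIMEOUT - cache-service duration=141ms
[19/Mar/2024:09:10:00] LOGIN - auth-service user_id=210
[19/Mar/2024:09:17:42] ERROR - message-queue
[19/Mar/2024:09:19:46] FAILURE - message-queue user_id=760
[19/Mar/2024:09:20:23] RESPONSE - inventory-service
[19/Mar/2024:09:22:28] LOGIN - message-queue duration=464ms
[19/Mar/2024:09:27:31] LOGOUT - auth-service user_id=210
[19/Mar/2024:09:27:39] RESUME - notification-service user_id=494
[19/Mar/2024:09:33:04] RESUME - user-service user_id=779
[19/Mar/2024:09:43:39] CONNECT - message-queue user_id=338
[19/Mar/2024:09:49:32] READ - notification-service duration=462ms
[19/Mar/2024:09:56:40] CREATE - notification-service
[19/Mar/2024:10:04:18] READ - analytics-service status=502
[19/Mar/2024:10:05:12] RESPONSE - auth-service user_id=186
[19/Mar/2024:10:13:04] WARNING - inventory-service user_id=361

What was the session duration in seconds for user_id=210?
1051

To calculate session duration:

1. Find LOGIN event for user_id=210: 19/Mar/2024:09:10:00
2. Find LOGOUT event for user_id=210: 19/Mar/2024:09:27:31
3. Session duration: 19/Mar/2024:09:27:31 - 19/Mar/2024:09:10:00 = 1051 seconds (17 minutes)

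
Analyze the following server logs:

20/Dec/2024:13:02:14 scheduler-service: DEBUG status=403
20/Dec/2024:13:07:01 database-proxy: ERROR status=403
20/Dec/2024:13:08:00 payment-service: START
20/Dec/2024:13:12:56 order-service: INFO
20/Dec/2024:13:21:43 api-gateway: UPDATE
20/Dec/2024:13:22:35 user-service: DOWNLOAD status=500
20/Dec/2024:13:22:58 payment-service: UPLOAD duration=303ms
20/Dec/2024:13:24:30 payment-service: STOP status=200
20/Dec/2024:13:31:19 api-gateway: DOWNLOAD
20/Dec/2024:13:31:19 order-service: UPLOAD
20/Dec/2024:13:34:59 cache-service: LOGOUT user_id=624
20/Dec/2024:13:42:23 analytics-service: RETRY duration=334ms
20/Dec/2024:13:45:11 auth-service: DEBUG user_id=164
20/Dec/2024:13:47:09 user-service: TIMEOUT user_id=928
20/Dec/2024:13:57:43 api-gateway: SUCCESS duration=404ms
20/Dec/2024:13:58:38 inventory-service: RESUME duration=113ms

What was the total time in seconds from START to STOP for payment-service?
990

To calculate state duration:

1. Find START event for payment-service: 20/Dec/2024:13:08:00
2. Find STOP event for payment-service: 20/Dec/2024:13:24:30
3. Calculate duration: 20/Dec/2024:13:24:30 - 20/Dec/2024:13:08:00 = 990 seconds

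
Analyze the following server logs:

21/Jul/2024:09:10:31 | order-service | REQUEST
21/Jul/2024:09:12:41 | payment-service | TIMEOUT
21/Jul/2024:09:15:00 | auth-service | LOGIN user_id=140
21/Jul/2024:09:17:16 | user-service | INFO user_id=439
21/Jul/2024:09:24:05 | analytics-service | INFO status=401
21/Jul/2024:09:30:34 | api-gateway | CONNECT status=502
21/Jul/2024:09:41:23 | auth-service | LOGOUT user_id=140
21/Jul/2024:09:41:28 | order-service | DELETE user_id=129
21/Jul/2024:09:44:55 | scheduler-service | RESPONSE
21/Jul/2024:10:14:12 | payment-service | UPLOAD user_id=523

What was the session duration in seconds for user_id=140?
1583

To calculate session duration:

1. Find LOGIN event for user_id=140: 21/Jul/2024:09:15:00
2. Find LOGOUT event for user_id=140: 21/Jul/2024:09:41:23
3. Session duration: 21/Jul/2024:09:41:23 - 21/Jul/2024:09:15:00 = 1583 seconds (26 minutes)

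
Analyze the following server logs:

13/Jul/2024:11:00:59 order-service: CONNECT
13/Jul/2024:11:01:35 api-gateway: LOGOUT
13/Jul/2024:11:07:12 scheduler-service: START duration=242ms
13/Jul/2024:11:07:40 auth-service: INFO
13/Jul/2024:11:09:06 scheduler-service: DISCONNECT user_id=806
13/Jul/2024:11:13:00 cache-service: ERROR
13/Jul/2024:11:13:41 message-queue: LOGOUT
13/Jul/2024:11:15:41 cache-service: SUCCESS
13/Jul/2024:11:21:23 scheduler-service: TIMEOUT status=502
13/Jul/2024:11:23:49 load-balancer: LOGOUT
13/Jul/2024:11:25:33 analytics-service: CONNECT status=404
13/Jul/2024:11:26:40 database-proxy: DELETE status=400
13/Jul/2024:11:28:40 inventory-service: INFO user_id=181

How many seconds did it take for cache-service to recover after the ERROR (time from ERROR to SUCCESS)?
161

To calculate recovery time:

1. Find ERROR event for cache-service: 13/Jul/2024:11:13:00
2. Find next SUCCESS event for cache-service: 13/Jul/2024:11:15:41
3. Recovery time: 13/Jul/2024:11:15:41 - 13/Jul/2024:11:13:00 = 161 seconds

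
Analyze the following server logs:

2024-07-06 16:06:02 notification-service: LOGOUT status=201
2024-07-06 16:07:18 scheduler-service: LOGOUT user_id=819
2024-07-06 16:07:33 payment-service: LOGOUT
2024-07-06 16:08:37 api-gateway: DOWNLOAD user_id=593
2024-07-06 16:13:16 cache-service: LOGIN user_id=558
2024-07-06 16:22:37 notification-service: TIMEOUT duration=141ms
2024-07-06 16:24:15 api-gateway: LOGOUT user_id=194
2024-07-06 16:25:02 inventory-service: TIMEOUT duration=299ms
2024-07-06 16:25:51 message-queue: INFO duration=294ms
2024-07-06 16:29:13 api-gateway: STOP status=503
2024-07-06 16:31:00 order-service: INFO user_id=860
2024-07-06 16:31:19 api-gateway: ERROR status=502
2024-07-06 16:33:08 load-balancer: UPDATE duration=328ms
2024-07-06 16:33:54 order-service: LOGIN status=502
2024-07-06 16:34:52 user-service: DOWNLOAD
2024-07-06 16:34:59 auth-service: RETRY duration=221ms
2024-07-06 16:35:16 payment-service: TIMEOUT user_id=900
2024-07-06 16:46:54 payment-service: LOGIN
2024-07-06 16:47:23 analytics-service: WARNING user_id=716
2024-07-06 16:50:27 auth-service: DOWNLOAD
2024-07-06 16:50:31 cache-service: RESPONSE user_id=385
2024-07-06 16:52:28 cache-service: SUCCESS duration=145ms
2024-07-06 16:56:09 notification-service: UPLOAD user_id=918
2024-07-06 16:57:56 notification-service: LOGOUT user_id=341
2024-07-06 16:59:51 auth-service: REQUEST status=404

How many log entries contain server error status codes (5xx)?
3

To find matching entries:

1. Pattern to match: server error status codes (5xx)
2. Scan each log entry for the pattern
3. Count matches: 3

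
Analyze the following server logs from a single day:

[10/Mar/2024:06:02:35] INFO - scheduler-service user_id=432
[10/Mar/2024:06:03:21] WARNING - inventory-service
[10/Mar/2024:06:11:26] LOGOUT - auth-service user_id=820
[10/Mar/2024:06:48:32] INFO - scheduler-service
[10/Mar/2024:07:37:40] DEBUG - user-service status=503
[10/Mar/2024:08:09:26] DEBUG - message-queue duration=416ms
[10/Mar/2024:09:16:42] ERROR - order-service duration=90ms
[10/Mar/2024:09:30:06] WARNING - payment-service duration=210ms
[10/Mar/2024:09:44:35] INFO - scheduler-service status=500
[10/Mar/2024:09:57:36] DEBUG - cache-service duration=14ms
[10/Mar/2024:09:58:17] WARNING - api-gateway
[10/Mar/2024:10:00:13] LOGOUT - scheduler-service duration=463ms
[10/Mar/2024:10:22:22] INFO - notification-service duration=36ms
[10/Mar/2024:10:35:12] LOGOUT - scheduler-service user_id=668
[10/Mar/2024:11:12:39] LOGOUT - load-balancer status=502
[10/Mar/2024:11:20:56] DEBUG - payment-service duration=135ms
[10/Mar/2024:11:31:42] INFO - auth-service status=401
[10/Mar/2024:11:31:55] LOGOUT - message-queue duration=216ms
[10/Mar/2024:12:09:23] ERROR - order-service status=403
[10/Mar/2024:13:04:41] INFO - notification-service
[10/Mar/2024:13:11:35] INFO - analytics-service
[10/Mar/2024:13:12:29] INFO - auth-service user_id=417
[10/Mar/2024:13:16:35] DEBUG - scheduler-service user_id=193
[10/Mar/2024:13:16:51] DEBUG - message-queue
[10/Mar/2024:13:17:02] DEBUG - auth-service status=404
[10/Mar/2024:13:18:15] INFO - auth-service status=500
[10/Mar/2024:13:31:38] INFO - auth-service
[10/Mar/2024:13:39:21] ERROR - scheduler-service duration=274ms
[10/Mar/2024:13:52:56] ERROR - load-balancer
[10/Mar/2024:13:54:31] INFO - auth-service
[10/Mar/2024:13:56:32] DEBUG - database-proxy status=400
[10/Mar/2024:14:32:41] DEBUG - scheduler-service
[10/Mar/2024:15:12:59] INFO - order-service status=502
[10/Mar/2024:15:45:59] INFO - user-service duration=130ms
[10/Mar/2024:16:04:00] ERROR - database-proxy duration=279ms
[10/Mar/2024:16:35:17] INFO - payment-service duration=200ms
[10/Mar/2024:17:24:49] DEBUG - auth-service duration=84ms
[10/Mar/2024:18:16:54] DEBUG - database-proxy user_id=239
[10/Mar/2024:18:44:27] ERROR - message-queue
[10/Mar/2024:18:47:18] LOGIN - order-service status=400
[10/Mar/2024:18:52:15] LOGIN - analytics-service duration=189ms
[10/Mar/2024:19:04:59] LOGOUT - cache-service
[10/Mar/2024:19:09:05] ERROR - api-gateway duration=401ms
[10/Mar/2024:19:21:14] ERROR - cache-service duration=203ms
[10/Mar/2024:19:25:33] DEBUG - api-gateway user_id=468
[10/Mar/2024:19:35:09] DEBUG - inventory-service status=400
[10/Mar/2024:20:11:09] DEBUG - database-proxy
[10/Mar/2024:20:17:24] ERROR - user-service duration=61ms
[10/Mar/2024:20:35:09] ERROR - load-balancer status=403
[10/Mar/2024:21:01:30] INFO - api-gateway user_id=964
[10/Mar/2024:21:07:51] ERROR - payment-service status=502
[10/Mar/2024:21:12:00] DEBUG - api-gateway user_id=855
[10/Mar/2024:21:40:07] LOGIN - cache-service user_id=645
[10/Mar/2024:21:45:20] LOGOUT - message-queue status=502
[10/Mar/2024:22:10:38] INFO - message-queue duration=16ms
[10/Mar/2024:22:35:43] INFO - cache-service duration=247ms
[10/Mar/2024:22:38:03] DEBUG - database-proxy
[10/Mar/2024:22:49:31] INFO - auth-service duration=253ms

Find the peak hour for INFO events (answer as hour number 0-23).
13

To find the peak hour:

1. Group all INFO events by hour
2. Count events in each hour
3. Find hour with maximum count
4. Peak hour: 13 (with 6 events)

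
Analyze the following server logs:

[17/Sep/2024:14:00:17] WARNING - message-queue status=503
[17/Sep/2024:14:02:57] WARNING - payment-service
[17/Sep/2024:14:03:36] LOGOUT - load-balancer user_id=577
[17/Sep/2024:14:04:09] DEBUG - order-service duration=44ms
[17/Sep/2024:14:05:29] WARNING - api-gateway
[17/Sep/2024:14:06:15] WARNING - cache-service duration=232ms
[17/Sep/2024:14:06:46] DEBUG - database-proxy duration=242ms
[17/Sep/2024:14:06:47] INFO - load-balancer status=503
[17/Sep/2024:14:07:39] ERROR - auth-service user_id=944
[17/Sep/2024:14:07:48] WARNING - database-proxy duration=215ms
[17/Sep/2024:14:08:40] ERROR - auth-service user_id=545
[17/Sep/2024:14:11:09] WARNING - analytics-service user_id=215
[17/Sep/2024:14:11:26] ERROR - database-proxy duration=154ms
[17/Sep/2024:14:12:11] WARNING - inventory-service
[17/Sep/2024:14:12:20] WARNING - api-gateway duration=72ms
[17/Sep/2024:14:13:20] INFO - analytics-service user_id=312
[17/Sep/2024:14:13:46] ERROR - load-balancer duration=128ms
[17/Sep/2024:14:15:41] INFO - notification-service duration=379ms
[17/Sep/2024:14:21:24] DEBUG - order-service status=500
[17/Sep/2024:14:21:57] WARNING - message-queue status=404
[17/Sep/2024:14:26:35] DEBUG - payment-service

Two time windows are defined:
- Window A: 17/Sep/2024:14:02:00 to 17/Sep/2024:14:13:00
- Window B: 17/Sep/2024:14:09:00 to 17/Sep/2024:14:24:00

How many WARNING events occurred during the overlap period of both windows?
3

To find overlap events:

1. Window A: 17/Sep/2024:14:02:00 to 17/Sep/2024:14:13:00
2. Window B: 17/Sep/2024:14:09:00 to 17/Sep/2024:14:24:00
3. Overlap period: 17/Sep/2024:14:09:00 to 17/Sep/2024:14:13:00
4. Count WARNING events in overlap: 3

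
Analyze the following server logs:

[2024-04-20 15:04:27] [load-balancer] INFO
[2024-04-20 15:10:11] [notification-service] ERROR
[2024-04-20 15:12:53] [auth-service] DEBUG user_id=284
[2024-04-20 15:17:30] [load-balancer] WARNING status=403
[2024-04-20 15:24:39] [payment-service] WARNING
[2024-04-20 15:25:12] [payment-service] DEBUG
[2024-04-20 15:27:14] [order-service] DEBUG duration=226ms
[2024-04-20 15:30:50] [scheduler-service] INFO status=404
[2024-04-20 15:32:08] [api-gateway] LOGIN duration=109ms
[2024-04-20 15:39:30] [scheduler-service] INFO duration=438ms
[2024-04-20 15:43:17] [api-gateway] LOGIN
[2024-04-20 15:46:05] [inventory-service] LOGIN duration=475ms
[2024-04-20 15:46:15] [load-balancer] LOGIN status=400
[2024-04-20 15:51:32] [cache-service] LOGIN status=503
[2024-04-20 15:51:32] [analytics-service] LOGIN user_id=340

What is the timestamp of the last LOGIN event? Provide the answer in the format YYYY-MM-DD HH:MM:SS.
2024-04-20 15:51:32

To find the last event:

1. Filter for all LOGIN events
2. Sort by timestamp
3. Select the last one
4. Timestamp: 2024-04-20 15:51:32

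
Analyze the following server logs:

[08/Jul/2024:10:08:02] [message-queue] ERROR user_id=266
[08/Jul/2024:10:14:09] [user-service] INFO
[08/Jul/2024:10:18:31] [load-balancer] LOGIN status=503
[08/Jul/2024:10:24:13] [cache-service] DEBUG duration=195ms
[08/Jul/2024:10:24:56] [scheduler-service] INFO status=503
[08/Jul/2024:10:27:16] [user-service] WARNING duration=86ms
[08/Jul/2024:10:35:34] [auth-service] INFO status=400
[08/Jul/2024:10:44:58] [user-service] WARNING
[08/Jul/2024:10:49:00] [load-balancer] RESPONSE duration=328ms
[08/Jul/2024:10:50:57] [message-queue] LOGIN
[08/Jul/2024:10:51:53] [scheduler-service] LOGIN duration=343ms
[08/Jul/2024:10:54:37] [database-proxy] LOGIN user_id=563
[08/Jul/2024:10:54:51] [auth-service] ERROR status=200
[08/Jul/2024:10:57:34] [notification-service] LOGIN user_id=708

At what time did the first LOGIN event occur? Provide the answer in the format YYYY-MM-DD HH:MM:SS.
2024-07-08 10:18:31

To find the first event:

1. Filter for all LOGIN events
2. Sort by timestamp
3. Select the first one
4. Timestamp: 2024-07-08 10:18:31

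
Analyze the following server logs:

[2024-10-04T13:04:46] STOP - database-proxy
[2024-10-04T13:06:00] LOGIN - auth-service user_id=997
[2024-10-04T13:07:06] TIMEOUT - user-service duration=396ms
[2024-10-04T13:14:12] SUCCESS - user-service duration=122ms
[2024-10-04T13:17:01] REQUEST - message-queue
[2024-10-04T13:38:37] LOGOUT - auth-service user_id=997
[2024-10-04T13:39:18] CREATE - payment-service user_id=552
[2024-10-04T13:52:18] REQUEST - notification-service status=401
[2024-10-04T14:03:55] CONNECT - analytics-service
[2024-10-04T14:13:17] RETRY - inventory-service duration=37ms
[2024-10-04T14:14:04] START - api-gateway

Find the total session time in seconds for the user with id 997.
1957

To calculate session duration:

1. Find LOGIN event for user_id=997: 2024-10-04T13:06:00
2. Find LOGOUT event for user_id=997: 2024-10-04T13:38:37
3. Session duration: 2024-10-04T13:38:37 - 2024-10-04T13:06:00 = 1957 seconds (32 minutes)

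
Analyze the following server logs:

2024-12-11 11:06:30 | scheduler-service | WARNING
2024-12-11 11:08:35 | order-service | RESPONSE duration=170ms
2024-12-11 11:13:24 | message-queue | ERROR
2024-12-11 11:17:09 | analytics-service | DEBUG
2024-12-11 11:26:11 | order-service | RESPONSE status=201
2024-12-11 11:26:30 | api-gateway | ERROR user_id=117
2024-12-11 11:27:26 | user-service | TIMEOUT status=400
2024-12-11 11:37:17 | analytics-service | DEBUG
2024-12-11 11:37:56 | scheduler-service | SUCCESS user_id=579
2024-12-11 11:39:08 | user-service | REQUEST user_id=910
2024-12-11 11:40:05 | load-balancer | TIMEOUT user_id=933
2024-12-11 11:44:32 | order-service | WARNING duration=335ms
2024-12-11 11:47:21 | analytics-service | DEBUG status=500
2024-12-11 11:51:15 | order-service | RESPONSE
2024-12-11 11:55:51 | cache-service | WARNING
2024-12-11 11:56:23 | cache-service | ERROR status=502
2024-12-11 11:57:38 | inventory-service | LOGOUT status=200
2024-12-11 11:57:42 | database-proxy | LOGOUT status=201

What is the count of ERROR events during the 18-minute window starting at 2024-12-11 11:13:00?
2

To count events in the time window:

1. Window boundaries: 2024-12-11 11:13:00 to 2024-12-11 11:31:00
2. Filter for ERROR events within this window
3. Count matching events: 2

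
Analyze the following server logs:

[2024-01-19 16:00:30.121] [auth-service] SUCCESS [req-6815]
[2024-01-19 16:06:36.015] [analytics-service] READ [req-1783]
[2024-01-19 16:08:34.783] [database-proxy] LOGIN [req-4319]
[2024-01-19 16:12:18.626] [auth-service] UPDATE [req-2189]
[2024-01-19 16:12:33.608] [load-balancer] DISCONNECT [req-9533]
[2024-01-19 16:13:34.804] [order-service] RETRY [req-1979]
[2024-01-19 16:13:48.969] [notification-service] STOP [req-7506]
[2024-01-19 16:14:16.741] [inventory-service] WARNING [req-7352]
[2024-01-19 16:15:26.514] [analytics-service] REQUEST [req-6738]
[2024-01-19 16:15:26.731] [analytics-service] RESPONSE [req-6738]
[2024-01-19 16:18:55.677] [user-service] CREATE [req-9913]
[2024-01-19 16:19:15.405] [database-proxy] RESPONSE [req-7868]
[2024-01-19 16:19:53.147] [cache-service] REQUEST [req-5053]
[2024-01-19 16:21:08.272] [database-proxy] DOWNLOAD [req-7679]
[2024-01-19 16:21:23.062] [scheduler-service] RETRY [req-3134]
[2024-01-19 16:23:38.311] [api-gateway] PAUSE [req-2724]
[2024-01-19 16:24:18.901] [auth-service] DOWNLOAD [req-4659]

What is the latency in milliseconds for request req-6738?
217

To calculate latency:

1. Find REQUEST with id req-6738: 2024-01-19 16:15:26.514
2. Find RESPONSE with id req-6738: 2024-01-19 16:15:26.731
3. Latency: 2024-01-19 16:15:26.731 - 2024-01-19 16:15:26.514 = 217ms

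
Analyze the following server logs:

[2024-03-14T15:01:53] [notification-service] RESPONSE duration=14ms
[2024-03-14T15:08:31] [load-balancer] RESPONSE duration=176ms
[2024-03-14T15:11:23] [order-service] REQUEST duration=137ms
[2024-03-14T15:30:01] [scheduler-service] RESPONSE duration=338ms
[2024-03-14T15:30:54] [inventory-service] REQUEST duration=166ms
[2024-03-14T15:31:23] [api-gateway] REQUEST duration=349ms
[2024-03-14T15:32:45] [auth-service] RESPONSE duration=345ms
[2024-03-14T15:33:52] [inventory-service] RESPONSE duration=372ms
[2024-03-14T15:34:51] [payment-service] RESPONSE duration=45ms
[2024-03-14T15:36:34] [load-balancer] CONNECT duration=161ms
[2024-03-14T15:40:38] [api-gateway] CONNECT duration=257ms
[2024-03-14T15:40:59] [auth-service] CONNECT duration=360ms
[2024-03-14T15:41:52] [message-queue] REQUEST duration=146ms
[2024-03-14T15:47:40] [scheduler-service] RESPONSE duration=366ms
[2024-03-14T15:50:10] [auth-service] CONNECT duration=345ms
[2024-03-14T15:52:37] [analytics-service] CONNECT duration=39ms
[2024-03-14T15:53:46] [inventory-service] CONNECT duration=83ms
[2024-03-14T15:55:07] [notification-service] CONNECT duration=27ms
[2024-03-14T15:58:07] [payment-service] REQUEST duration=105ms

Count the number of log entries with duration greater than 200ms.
8

To count timeouts:

1. Threshold: 200ms
2. Extract duration from each log entry
3. Count entries where duration > 200
4. Timeout count: 8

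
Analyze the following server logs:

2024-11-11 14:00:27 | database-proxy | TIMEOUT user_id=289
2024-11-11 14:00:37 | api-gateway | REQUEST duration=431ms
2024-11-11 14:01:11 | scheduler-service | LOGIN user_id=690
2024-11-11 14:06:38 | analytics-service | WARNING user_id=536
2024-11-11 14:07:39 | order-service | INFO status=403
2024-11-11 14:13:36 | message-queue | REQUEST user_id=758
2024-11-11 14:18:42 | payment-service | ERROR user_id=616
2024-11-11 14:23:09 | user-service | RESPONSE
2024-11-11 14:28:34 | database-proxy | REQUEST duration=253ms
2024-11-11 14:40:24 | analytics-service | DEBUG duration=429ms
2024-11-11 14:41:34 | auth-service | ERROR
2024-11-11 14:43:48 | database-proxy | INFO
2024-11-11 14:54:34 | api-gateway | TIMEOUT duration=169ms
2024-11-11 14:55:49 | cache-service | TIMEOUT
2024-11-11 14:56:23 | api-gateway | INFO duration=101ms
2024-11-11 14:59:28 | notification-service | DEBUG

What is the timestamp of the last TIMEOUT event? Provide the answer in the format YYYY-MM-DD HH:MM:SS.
2024-11-11 14:55:49

To find the last event:

1. Filter for all TIMEOUT events
2. Sort by timestamp
3. Select the last one
4. Timestamp: 2024-11-11 14:55:49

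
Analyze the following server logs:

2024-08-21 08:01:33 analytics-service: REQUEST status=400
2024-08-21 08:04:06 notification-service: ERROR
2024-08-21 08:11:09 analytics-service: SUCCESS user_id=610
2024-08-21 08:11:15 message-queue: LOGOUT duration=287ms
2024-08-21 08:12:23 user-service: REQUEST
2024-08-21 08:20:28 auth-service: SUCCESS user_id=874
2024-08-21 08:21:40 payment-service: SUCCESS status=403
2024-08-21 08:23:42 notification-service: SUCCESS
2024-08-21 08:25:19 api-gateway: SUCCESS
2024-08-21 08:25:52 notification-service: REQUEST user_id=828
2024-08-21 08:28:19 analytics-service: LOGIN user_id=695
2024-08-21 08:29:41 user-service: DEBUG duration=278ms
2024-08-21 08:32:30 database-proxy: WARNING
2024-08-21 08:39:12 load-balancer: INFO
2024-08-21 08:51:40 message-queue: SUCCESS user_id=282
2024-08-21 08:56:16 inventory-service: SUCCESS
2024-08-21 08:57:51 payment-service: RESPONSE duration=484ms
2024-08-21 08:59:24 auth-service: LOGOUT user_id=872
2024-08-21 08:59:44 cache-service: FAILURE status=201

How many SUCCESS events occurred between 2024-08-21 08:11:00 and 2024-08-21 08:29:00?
5

To count events in the time window:

1. Window boundaries: 2024-08-21 08:11:00 to 2024-08-21 08:29:00
2. Filter for SUCCESS events within this window
3. Count matching events: 5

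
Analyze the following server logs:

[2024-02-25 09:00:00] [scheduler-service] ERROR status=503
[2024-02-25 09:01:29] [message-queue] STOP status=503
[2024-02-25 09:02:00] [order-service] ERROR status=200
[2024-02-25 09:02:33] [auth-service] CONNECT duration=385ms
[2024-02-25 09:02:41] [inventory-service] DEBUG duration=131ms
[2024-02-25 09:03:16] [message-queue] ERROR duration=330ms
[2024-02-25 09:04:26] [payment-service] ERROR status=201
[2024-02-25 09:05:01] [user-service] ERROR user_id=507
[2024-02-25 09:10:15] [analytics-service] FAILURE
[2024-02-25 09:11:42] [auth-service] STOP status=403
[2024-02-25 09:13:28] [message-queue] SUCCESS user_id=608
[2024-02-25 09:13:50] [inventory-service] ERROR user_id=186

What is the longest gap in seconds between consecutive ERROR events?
529

To find the longest gap:

1. Extract all ERROR events in chronological order
2. Calculate time differences between consecutive events
3. Find the maximum difference
4. Longest gap: 529 seconds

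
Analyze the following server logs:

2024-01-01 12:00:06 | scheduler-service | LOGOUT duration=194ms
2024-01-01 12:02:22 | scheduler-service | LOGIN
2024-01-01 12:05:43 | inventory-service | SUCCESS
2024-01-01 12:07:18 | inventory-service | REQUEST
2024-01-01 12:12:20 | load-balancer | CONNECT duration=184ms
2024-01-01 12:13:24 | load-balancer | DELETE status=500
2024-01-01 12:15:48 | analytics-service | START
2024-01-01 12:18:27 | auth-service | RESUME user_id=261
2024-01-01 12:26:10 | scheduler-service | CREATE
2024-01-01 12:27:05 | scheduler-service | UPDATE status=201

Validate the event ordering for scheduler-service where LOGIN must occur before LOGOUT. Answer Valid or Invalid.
Invalid

To validate ordering:

1. Required order: LOGIN → LOGOUT
2. Rule: LOGIN must occur before LOGOUT
3. Check actual order of events for scheduler-service
4. Result: Invalid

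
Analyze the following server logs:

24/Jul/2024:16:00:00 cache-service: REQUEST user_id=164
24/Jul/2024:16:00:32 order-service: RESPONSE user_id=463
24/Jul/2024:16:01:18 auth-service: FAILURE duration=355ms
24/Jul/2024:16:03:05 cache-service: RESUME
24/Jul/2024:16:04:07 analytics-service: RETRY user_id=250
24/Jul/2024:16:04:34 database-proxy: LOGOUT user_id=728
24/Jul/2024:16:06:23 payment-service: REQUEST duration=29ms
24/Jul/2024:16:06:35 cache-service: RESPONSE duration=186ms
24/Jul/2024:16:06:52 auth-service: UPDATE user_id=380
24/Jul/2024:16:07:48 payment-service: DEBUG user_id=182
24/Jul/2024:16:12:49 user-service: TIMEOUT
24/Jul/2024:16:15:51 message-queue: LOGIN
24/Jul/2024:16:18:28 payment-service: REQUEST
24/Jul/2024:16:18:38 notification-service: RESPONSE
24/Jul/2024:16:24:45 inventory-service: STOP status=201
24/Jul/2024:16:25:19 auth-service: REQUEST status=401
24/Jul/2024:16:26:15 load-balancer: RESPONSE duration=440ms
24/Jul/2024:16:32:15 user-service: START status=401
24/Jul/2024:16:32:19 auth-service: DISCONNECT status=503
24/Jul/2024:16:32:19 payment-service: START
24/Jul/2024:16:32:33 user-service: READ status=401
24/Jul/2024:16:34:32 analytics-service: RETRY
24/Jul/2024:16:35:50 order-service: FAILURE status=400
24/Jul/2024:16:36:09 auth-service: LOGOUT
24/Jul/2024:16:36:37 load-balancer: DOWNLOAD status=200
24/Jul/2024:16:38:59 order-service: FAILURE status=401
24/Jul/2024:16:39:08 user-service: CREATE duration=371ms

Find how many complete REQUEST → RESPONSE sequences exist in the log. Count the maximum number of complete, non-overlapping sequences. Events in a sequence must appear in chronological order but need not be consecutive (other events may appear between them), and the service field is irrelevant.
4

To count sequences:

1. Look for pattern: REQUEST → RESPONSE
2. Greedily scan the log in chronological order, matching each sequence element in turn (ignoring service)
3. Each time the full pattern completes, increment the count and restart matching from the next event
4. Complete non-overlapping sequences found: 4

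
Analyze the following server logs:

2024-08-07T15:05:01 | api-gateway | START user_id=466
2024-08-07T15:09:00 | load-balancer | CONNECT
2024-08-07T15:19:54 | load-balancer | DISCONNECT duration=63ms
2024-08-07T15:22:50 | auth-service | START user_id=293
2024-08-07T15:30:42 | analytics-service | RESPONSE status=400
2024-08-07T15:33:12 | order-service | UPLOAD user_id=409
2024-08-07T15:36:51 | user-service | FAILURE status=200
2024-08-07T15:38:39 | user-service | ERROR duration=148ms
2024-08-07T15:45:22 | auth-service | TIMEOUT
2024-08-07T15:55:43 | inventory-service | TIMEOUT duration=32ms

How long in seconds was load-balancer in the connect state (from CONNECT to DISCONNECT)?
654

To calculate state duration:

1. Find CONNECT event for load-balancer: 2024-08-07T15:09:00
2. Find DISCONNECT event for load-balancer: 2024-08-07T15:19:54
3. Calculate duration: 2024-08-07T15:19:54 - 2024-08-07T15:09:00 = 654 seconds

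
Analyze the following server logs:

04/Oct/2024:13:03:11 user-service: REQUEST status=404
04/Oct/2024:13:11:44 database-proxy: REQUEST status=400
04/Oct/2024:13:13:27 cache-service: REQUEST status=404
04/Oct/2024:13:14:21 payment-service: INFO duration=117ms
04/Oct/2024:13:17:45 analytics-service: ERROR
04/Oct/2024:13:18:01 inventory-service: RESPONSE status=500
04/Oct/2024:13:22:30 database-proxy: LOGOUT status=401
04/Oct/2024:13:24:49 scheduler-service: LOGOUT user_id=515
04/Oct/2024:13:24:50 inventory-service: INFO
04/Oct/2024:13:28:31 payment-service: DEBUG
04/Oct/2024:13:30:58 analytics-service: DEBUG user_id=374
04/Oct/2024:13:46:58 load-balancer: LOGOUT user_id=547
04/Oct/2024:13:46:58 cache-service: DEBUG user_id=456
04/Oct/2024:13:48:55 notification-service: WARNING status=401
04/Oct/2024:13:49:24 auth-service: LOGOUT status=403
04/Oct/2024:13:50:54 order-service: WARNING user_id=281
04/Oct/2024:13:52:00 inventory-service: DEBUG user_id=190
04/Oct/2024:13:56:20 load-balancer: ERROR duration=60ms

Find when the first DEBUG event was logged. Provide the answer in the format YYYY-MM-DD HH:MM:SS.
2024-10-04 13:28:31

To find the first event:

1. Filter for all DEBUG events
2. Sort by timestamp
3. Select the first one
4. Timestamp: 2024-10-04 13:28:31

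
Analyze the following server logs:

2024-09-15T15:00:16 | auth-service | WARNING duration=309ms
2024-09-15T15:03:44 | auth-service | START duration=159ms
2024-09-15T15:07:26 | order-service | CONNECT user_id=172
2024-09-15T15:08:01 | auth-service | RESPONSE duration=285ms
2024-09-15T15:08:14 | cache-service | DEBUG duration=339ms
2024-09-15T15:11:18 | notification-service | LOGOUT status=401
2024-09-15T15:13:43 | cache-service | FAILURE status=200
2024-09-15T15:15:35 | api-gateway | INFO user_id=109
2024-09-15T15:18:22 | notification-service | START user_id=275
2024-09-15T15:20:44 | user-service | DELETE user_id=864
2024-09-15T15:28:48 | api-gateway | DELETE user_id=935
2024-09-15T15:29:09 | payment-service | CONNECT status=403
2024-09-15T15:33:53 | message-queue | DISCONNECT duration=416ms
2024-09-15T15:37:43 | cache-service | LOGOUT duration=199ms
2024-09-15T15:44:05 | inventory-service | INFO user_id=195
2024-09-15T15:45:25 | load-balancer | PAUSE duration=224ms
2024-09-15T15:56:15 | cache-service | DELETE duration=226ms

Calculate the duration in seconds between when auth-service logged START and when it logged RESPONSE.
257

To find the time between events:

1. Locate the first START event for auth-service: 2024-09-15T15:03:44
2. Locate the first RESPONSE event for auth-service: 2024-09-15T15:08:01
3. Calculate the difference: 2024-09-15T15:08:01 - 2024-09-15T15:03:44 = 257 seconds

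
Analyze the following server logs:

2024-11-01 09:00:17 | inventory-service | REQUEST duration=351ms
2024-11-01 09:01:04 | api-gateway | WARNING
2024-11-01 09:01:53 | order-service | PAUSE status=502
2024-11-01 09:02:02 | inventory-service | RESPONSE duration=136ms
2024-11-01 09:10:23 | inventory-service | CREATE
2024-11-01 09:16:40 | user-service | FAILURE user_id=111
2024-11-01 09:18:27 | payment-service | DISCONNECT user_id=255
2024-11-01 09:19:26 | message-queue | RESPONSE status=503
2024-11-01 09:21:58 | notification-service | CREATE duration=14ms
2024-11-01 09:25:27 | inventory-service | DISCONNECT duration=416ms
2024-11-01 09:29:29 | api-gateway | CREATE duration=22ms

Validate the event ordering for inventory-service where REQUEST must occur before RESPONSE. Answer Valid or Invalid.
Valid

To validate ordering:

1. Required order: REQUEST → RESPONSE
2. Rule: REQUEST must occur before RESPONSE
3. Check actual order of events for inventory-service
4. Result: Valid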